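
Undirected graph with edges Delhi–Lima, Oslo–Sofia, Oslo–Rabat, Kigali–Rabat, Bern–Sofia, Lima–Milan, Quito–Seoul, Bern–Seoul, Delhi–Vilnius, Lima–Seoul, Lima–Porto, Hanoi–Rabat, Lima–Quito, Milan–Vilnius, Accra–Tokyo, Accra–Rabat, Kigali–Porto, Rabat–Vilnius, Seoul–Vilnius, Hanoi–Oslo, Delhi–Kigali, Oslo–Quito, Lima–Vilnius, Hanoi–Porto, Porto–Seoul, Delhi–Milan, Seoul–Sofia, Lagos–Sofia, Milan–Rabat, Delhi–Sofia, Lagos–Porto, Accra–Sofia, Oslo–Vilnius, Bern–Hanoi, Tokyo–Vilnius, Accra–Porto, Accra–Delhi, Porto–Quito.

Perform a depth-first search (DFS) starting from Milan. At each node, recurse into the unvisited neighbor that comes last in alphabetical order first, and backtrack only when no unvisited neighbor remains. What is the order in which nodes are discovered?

Visit Milan
Milan → Vilnius
Vilnius → Tokyo
Tokyo → Accra
Accra → Sofia
Sofia → Seoul
Seoul → Quito
Quito → Porto
Porto → Lima
Lima → Delhi
Delhi → Kigali
Kigali → Rabat
Rabat → Oslo
Oslo → Hanoi
Hanoi → Bern
Porto → Lagos

Milan, Vilnius, Tokyo, Accra, Sofia, Seoul, Quito, Porto, Lima, Delhi, Kigali, Rabat, Oslo, Hanoi, Bern, Lagos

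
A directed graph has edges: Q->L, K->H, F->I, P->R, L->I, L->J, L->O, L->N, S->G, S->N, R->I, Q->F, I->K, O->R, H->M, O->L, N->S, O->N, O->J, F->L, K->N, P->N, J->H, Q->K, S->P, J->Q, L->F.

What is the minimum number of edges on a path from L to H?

2

Level 0: L
Level 1: F, I, J, N, O
Level 2: H, K, Q, R, S
Level 3: G, M, P
H first appears at level 2.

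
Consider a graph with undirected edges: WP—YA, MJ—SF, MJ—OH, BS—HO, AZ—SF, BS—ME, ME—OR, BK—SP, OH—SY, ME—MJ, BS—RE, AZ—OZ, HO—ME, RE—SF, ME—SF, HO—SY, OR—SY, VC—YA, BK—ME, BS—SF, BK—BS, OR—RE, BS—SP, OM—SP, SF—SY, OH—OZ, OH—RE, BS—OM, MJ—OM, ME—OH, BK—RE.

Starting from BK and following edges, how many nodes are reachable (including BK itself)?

14

BFS from BK visits: BK, SP, RE, ME, BS, OM, SF, OR, OH, MJ, HO, SY, AZ, OZ
Reachable nodes: 14 of 17 total.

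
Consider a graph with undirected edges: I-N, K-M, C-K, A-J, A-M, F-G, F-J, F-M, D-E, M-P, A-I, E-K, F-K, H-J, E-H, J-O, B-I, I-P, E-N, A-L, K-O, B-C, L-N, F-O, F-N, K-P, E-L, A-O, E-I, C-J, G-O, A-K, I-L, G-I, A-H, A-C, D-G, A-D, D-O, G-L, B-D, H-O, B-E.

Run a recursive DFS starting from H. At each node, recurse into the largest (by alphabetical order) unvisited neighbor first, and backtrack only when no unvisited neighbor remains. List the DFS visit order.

H → O → K → P → M → F → N → L → I → G → D → E → B → C → J → A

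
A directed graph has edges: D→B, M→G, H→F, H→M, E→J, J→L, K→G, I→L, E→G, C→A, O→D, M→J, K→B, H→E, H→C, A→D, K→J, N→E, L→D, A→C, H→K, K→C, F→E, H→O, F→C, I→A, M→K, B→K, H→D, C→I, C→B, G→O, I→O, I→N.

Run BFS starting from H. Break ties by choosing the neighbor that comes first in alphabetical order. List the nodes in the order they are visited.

H C D E F K M O A B I G J L N

Visit H; enqueue C, D, E, F, K, M, O → queue [C, D, E, F, K, M, O]
Visit C; enqueue A, B, I → queue [D, E, F, K, M, O, A, B, I]
Visit D → queue [E, F, K, M, O, A, B, I]
Visit E; enqueue G, J → queue [F, K, M, O, A, B, I, G, J]
Visit F → queue [K, M, O, A, B, I, G, J]
Visit K → queue [M, O, A, B, I, G, J]
Visit M → queue [O, A, B, I, G, J]
Visit O → queue [A, B, I, G, J]
Visit A → queue [B, I, G, J]
Visit B → queue [I, G, J]
Visit I; enqueue L, N → queue [G, J, L, N]
Visit G → queue [J, L, N]
Visit J → queue [L, N]
Visit L → queue [N]
Visit N → queue []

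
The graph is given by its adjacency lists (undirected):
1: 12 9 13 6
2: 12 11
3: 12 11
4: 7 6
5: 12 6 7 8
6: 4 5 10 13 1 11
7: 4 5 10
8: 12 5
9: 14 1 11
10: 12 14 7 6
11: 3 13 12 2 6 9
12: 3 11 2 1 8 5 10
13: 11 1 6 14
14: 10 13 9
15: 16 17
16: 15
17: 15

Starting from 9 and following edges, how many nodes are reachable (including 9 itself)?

BFS from 9 visits: 9, 1, 11, 14, 6, 12, 13, 2, 3, 10, 4, 5, 8, 7
Reachable nodes: 14 of 17 total.

14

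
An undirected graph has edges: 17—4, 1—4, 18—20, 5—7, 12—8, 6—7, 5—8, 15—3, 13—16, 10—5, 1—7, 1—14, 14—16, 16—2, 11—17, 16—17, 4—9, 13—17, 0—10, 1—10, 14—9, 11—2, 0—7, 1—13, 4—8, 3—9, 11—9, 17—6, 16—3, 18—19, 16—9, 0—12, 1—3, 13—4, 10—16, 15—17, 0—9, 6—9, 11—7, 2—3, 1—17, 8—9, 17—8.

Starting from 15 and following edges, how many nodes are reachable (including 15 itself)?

BFS from 15 visits: 15, 17, 3, 16, 13, 11, 8, 6, 4, 1, 9, 2, 14, 10, 7, 12, 5, 0
Reachable nodes: 18 of 21 total.

18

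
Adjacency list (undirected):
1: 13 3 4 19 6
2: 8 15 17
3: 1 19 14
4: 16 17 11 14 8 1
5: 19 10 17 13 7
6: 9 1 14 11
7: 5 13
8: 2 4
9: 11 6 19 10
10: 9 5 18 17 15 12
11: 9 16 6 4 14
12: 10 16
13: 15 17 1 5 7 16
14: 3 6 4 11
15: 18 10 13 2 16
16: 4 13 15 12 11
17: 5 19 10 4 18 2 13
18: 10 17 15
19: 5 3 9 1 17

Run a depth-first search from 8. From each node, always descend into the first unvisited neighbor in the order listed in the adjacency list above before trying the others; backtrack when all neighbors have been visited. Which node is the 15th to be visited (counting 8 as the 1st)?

Visit 8
8 → 2
2 → 15
15 → 18
18 → 10
10 → 9
9 → 11
11 → 16
16 → 4
4 → 17
17 → 5
5 → 19
19 → 3
3 → 1
1 → 13
13 → 7
1 → 6
6 → 14
16 → 12

Visit order: 8, 2, 15, 18, 10, 9, 11, 16, 4, 17, 5, 19, 3, 1, 13, 7, 6, 14, 12

13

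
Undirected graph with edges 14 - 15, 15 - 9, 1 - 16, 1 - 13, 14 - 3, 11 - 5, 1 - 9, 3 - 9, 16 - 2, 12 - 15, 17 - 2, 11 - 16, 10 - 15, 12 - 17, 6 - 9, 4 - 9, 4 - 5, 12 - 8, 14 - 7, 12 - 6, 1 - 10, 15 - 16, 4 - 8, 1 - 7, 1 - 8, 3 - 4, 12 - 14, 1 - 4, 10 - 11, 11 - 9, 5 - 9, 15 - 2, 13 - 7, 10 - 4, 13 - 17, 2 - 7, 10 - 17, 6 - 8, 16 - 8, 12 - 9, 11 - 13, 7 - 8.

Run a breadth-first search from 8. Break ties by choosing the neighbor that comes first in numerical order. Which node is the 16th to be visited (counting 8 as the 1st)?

17

Visit 8; enqueue 1, 4, 6, 7, 12, 16 → queue [1, 4, 6, 7, 12, 16]
Visit 1; enqueue 9, 10, 13 → queue [4, 6, 7, 12, 16, 9, 10, 13]
Visit 4; enqueue 3, 5 → queue [6, 7, 12, 16, 9, 10, 13, 3, 5]
Visit 6 → queue [7, 12, 16, 9, 10, 13, 3, 5]
Visit 7; enqueue 2, 14 → queue [12, 16, 9, 10, 13, 3, 5, 2, 14]
Visit 12; enqueue 15, 17 → queue [16, 9, 10, 13, 3, 5, 2, 14, 15, 17]
Visit 16; enqueue 11 → queue [9, 10, 13, 3, 5, 2, 14, 15, 17, 11]
Visit 9 → queue [10, 13, 3, 5, 2, 14, 15, 17, 11]
Visit 10 → queue [13, 3, 5, 2, 14, 15, 17, 11]
Visit 13 → queue [3, 5, 2, 14, 15, 17, 11]
Visit 3 → queue [5, 2, 14, 15, 17, 11]
Visit 5 → queue [2, 14, 15, 17, 11]
Visit 2 → queue [14, 15, 17, 11]
Visit 14 → queue [15, 17, 11]
Visit 15 → queue [17, 11]
Visit 17 → queue [11]
Visit 11 → queue []

Visit order: 8, 1, 4, 6, 7, 12, 16, 9, 10, 13, 3, 5, 2, 14, 15, 17, 11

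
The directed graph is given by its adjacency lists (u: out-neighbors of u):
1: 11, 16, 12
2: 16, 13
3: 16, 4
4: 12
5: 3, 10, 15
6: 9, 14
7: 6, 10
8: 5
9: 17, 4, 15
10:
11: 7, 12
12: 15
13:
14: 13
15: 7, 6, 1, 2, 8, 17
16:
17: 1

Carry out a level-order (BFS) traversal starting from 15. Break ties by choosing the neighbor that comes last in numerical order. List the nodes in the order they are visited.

15, 17, 8, 7, 6, 2, 1, 5, 10, 14, 9, 16, 13, 12, 11, 3, 4

Visit 15; enqueue 17, 8, 7, 6, 2, 1 → queue [17, 8, 7, 6, 2, 1]
Visit 17 → queue [8, 7, 6, 2, 1]
Visit 8; enqueue 5 → queue [7, 6, 2, 1, 5]
Visit 7; enqueue 10 → queue [6, 2, 1, 5, 10]
Visit 6; enqueue 14, 9 → queue [2, 1, 5, 10, 14, 9]
Visit 2; enqueue 16, 13 → queue [1, 5, 10, 14, 9, 16, 13]
Visit 1; enqueue 12, 11 → queue [5, 10, 14, 9, 16, 13, 12, 11]
Visit 5; enqueue 3 → queue [10, 14, 9, 16, 13, 12, 11, 3]
Visit 10 → queue [14, 9, 16, 13, 12, 11, 3]
Visit 14 → queue [9, 16, 13, 12, 11, 3]
Visit 9; enqueue 4 → queue [16, 13, 12, 11, 3, 4]
Visit 16 → queue [13, 12, 11, 3, 4]
Visit 13 → queue [12, 11, 3, 4]
Visit 12 → queue [11, 3, 4]
Visit 11 → queue [3, 4]
Visit 3 → queue [4]
Visit 4 → queue []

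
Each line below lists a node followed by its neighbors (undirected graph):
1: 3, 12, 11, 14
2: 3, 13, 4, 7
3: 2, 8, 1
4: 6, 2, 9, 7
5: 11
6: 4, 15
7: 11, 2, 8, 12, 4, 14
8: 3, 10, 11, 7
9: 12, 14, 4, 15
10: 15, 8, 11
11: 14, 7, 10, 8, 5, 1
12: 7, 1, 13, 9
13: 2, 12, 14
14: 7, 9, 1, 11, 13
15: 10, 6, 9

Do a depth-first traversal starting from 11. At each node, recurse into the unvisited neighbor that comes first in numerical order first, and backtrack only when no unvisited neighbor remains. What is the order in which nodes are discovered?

11, 1, 3, 2, 4, 6, 15, 9, 12, 7, 8, 10, 14, 13, 5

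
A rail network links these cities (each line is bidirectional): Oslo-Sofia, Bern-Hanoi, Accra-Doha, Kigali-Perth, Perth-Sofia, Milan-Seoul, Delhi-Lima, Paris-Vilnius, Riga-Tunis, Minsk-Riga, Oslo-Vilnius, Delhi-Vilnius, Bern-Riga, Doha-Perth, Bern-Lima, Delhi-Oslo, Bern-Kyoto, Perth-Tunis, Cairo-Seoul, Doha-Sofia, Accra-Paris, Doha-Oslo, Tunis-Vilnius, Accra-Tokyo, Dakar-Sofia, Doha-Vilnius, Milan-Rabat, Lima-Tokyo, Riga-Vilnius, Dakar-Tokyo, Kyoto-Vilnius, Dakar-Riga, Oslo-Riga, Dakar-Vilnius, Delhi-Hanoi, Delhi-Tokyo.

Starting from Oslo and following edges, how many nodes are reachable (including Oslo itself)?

18

BFS from Oslo visits: Oslo, Vilnius, Sofia, Riga, Doha, Delhi, Tunis, Paris, Kyoto, Dakar, Perth, Minsk, Bern, Accra, Tokyo, Lima, Hanoi, Kigali
Reachable nodes: 18 of 22 total.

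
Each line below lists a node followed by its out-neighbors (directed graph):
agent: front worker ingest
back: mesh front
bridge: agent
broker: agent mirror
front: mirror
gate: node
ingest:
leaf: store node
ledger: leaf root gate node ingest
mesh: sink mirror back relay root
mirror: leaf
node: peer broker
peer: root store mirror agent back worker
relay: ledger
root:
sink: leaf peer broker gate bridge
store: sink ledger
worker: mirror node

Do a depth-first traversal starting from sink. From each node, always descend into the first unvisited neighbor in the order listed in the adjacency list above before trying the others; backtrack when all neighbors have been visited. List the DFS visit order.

sink -> leaf -> store -> ledger -> root -> gate -> node -> peer -> mirror -> agent -> front -> worker -> ingest -> back -> mesh -> relay -> broker -> bridge

Visit sink
sink → leaf
leaf → store
store → ledger
ledger → root
ledger → gate
gate → node
node → peer
peer → mirror
peer → agent
agent → front
agent → worker
agent → ingest
peer → back
back → mesh
mesh → relay
node → broker
sink → bridge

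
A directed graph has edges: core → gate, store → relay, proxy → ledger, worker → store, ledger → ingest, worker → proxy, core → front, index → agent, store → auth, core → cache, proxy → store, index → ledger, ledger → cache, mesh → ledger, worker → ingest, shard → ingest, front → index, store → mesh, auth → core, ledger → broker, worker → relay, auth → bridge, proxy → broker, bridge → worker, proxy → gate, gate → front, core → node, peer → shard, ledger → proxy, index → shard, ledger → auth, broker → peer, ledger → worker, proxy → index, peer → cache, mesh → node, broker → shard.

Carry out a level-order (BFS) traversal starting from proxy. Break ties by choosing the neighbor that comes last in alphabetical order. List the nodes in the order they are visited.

Visit proxy; enqueue store, ledger, index, gate, broker → queue [store, ledger, index, gate, broker]
Visit store; enqueue relay, mesh, auth → queue [ledger, index, gate, broker, relay, mesh, auth]
Visit ledger; enqueue worker, ingest, cache → queue [index, gate, broker, relay, mesh, auth, worker, ingest, cache]
Visit index; enqueue shard, agent → queue [gate, broker, relay, mesh, auth, worker, ingest, cache, shard, agent]
Visit gate; enqueue front → queue [broker, relay, mesh, auth, worker, ingest, cache, shard, agent, front]
Visit broker; enqueue peer → queue [relay, mesh, auth, worker, ingest, cache, shard, agent, front, peer]
Visit relay → queue [mesh, auth, worker, ingest, cache, shard, agent, front, peer]
Visit mesh; enqueue node → queue [auth, worker, ingest, cache, shard, agent, front, peer, node]
Visit auth; enqueue core, bridge → queue [worker, ingest, cache, shard, agent, front, peer, node, core, bridge]
Visit worker → queue [ingest, cache, shard, agent, front, peer, node, core, bridge]
Visit ingest → queue [cache, shard, agent, front, peer, node, core, bridge]
Visit cache → queue [shard, agent, front, peer, node, core, bridge]
Visit shard → queue [agent, front, peer, node, core, bridge]
Visit agent → queue [front, peer, node, core, bridge]
Visit front → queue [peer, node, core, bridge]
Visit peer → queue [node, core, bridge]
Visit node → queue [core, bridge]
Visit core → queue [bridge]
Visit bridge → queue []

proxy → store → ledger → index → gate → broker → relay → mesh → auth → worker → ingest → cache → shard → agent → front → peer → node → core → bridge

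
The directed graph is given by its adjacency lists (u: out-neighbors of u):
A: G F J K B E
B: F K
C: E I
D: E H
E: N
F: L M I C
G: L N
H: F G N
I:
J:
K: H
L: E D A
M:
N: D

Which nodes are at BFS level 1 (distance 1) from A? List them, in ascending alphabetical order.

Level 0: A
Level 1: B, E, F, G, J, K
Level 2: C, H, I, L, M, N
Level 3: D

B, E, F, G, J, K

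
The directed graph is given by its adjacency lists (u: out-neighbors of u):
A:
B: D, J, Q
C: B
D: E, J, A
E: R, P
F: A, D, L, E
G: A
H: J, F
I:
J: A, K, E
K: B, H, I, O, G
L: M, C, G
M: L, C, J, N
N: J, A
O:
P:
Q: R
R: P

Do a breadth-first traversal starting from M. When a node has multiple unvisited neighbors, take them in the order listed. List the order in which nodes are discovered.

Visit M; enqueue L, C, J, N → queue [L, C, J, N]
Visit L; enqueue G → queue [C, J, N, G]
Visit C; enqueue B → queue [J, N, G, B]
Visit J; enqueue A, K, E → queue [N, G, B, A, K, E]
Visit N → queue [G, B, A, K, E]
Visit G → queue [B, A, K, E]
Visit B; enqueue D, Q → queue [A, K, E, D, Q]
Visit A → queue [K, E, D, Q]
Visit K; enqueue H, I, O → queue [E, D, Q, H, I, O]
Visit E; enqueue R, P → queue [D, Q, H, I, O, R, P]
Visit D → queue [Q, H, I, O, R, P]
Visit Q → queue [H, I, O, R, P]
Visit H; enqueue F → queue [I, O, R, P, F]
Visit I → queue [O, R, P, F]
Visit O → queue [R, P, F]
Visit R → queue [P, F]
Visit P → queue [F]
Visit F → queue []

M, L, C, J, N, G, B, A, K, E, D, Q, H, I, O, R, P, F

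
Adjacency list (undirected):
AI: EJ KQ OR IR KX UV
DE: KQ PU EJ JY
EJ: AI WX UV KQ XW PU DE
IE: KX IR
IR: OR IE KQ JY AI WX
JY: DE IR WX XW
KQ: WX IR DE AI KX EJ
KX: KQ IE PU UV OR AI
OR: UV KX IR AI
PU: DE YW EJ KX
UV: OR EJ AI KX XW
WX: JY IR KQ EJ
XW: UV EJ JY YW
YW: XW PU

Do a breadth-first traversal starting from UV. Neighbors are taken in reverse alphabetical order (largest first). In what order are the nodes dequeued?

Visit UV; enqueue XW, OR, KX, EJ, AI → queue [XW, OR, KX, EJ, AI]
Visit XW; enqueue YW, JY → queue [OR, KX, EJ, AI, YW, JY]
Visit OR; enqueue IR → queue [KX, EJ, AI, YW, JY, IR]
Visit KX; enqueue PU, KQ, IE → queue [EJ, AI, YW, JY, IR, PU, KQ, IE]
Visit EJ; enqueue WX, DE → queue [AI, YW, JY, IR, PU, KQ, IE, WX, DE]
Visit AI → queue [YW, JY, IR, PU, KQ, IE, WX, DE]
Visit YW → queue [JY, IR, PU, KQ, IE, WX, DE]
Visit JY → queue [IR, PU, KQ, IE, WX, DE]
Visit IR → queue [PU, KQ, IE, WX, DE]
Visit PU → queue [KQ, IE, WX, DE]
Visit KQ → queue [IE, WX, DE]
Visit IE → queue [WX, DE]
Visit WX → queue [DE]
Visit DE → queue []

UV → XW → OR → KX → EJ → AI → YW → JY → IR → PU → KQ → IE → WX → DE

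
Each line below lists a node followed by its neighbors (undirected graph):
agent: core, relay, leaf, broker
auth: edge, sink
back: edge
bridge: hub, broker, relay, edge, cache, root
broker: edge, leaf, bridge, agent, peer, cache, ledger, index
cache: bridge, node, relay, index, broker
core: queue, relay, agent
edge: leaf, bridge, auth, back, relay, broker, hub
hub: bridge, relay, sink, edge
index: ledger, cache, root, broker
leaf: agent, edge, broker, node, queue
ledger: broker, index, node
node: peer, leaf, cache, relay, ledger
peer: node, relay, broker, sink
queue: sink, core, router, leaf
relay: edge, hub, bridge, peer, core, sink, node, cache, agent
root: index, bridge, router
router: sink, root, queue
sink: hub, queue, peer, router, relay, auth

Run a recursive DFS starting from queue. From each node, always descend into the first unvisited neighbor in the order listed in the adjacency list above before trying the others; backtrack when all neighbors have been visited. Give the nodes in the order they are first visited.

Visit queue
queue → sink
sink → hub
hub → bridge
bridge → broker
broker → edge
edge → leaf
leaf → agent
agent → core
core → relay
relay → peer
peer → node
node → cache
cache → index
index → ledger
index → root
root → router
edge → auth
edge → back

queue sink hub bridge broker edge leaf agent core relay peer node cache index ledger root router auth back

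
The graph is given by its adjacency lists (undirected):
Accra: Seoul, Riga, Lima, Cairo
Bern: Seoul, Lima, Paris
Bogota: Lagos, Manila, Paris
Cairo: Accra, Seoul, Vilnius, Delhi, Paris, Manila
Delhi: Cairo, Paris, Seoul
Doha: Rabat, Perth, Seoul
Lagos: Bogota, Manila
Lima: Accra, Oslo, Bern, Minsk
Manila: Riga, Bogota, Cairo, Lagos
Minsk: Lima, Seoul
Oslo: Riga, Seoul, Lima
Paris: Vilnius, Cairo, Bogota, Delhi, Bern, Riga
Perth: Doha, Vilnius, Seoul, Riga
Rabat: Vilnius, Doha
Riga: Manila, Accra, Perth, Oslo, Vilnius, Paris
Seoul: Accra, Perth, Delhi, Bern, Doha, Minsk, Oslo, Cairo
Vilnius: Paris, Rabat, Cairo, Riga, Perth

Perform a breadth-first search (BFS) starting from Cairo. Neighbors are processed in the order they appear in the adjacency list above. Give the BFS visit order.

Visit Cairo; enqueue Accra, Seoul, Vilnius, Delhi, Paris, Manila → queue [Accra, Seoul, Vilnius, Delhi, Paris, Manila]
Visit Accra; enqueue Riga, Lima → queue [Seoul, Vilnius, Delhi, Paris, Manila, Riga, Lima]
Visit Seoul; enqueue Perth, Bern, Doha, Minsk, Oslo → queue [Vilnius, Delhi, Paris, Manila, Riga, Lima, Perth, Bern, Doha, Minsk, Oslo]
Visit Vilnius; enqueue Rabat → queue [Delhi, Paris, Manila, Riga, Lima, Perth, Bern, Doha, Minsk, Oslo, Rabat]
Visit Delhi → queue [Paris, Manila, Riga, Lima, Perth, Bern, Doha, Minsk, Oslo, Rabat]
Visit Paris; enqueue Bogota → queue [Manila, Riga, Lima, Perth, Bern, Doha, Minsk, Oslo, Rabat, Bogota]
Visit Manila; enqueue Lagos → queue [Riga, Lima, Perth, Bern, Doha, Minsk, Oslo, Rabat, Bogota, Lagos]
Visit Riga → queue [Lima, Perth, Bern, Doha, Minsk, Oslo, Rabat, Bogota, Lagos]
Visit Lima → queue [Perth, Bern, Doha, Minsk, Oslo, Rabat, Bogota, Lagos]
Visit Perth → queue [Bern, Doha, Minsk, Oslo, Rabat, Bogota, Lagos]
Visit Bern → queue [Doha, Minsk, Oslo, Rabat, Bogota, Lagos]
Visit Doha → queue [Minsk, Oslo, Rabat, Bogota, Lagos]
Visit Minsk → queue [Oslo, Rabat, Bogota, Lagos]
Visit Oslo → queue [Rabat, Bogota, Lagos]
Visit Rabat → queue [Bogota, Lagos]
Visit Bogota → queue [Lagos]
Visit Lagos → queue []

Cairo, Accra, Seoul, Vilnius, Delhi, Paris, Manila, Riga, Lima, Perth, Bern, Doha, Minsk, Oslo, Rabat, Bogota, Lagos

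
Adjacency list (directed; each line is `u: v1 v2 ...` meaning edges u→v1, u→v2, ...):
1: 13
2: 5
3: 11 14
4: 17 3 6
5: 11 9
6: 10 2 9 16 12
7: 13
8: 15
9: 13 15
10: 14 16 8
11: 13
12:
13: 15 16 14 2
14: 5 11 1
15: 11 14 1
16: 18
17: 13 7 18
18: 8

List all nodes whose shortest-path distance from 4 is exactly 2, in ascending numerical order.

Level 0: 4
Level 1: 3, 6, 17
Level 2: 2, 7, 9, 10, 11, 12, 13, 14, 16, 18
Level 3: 1, 5, 8, 15

2, 7, 9, 10, 11, 12, 13, 14, 16, 18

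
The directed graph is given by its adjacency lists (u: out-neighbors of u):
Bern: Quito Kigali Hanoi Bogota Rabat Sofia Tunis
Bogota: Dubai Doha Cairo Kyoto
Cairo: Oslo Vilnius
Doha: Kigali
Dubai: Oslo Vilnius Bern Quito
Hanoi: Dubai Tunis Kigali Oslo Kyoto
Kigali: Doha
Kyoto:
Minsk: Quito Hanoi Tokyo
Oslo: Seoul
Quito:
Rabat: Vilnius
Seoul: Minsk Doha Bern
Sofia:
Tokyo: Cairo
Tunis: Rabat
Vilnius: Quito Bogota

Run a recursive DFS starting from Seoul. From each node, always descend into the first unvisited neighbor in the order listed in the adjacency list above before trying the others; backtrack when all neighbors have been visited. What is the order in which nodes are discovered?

Seoul, Minsk, Quito, Hanoi, Dubai, Oslo, Vilnius, Bogota, Doha, Kigali, Cairo, Kyoto, Bern, Rabat, Sofia, Tunis, Tokyo

Visit Seoul
Seoul → Minsk
Minsk → Quito
Minsk → Hanoi
Hanoi → Dubai
Dubai → Oslo
Dubai → Vilnius
Vilnius → Bogota
Bogota → Doha
Doha → Kigali
Bogota → Cairo
Bogota → Kyoto
Dubai → Bern
Bern → Rabat
Bern → Sofia
Bern → Tunis
Minsk → Tokyo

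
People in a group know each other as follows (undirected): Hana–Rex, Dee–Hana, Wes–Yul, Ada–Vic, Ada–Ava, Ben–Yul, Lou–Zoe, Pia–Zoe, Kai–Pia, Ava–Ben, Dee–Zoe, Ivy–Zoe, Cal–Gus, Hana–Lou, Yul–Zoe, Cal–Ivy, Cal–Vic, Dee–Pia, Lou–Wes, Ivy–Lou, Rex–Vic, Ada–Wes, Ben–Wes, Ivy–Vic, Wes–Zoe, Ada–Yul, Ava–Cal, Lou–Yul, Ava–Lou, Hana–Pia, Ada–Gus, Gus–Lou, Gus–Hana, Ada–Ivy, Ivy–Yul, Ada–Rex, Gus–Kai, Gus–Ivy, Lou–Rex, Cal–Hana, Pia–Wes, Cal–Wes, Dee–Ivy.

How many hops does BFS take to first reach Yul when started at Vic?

2

Level 0: Vic
Level 1: Ada, Cal, Ivy, Rex
Level 2: Ava, Dee, Gus, Hana, Lou, Wes, Yul, Zoe
Level 3: Ben, Kai, Pia
Yul first appears at level 2.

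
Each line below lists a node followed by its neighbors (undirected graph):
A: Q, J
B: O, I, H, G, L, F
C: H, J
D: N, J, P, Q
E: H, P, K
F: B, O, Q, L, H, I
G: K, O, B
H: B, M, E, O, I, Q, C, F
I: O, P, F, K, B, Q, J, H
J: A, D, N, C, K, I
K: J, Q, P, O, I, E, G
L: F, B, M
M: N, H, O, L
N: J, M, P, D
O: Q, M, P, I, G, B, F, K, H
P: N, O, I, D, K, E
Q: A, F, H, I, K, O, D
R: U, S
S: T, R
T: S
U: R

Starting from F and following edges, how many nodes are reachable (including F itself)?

17

BFS from F visits: F, B, O, Q, L, H, I, G, M, P, K, A, D, E, C, J, N
Reachable nodes: 17 of 21 total.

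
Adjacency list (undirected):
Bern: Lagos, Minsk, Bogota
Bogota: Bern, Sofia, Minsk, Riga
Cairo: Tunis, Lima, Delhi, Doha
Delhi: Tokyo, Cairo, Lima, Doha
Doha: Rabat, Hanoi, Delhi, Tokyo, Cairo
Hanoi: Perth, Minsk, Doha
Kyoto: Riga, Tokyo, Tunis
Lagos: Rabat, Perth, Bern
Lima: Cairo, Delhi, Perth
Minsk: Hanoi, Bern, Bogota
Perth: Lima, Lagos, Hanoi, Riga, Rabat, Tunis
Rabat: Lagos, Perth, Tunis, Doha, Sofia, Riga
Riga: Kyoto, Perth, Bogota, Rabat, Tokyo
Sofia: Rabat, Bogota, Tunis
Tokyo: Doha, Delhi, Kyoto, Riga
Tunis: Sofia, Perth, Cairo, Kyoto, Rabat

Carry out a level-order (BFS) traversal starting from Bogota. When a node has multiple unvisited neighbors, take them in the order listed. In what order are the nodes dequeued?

Visit Bogota; enqueue Bern, Sofia, Minsk, Riga → queue [Bern, Sofia, Minsk, Riga]
Visit Bern; enqueue Lagos → queue [Sofia, Minsk, Riga, Lagos]
Visit Sofia; enqueue Rabat, Tunis → queue [Minsk, Riga, Lagos, Rabat, Tunis]
Visit Minsk; enqueue Hanoi → queue [Riga, Lagos, Rabat, Tunis, Hanoi]
Visit Riga; enqueue Kyoto, Perth, Tokyo → queue [Lagos, Rabat, Tunis, Hanoi, Kyoto, Perth, Tokyo]
Visit Lagos → queue [Rabat, Tunis, Hanoi, Kyoto, Perth, Tokyo]
Visit Rabat; enqueue Doha → queue [Tunis, Hanoi, Kyoto, Perth, Tokyo, Doha]
Visit Tunis; enqueue Cairo → queue [Hanoi, Kyoto, Perth, Tokyo, Doha, Cairo]
Visit Hanoi → queue [Kyoto, Perth, Tokyo, Doha, Cairo]
Visit Kyoto → queue [Perth, Tokyo, Doha, Cairo]
Visit Perth; enqueue Lima → queue [Tokyo, Doha, Cairo, Lima]
Visit Tokyo; enqueue Delhi → queue [Doha, Cairo, Lima, Delhi]
Visit Doha → queue [Cairo, Lima, Delhi]
Visit Cairo → queue [Lima, Delhi]
Visit Lima → queue [Delhi]
Visit Delhi → queue []

Bogota, Bern, Sofia, Minsk, Riga, Lagos, Rabat, Tunis, Hanoi, Kyoto, Perth, Tokyo, Doha, Cairo, Lima, Delhi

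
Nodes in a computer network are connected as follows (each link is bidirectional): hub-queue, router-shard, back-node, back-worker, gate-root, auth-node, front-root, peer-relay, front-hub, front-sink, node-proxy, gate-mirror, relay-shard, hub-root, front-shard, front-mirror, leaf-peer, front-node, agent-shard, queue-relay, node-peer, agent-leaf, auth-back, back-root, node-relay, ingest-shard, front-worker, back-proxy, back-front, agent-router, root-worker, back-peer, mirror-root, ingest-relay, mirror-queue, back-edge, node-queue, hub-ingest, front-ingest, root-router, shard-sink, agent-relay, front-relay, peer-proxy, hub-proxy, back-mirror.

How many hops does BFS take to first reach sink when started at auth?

Level 0: auth
Level 1: back, node
Level 2: edge, front, mirror, peer, proxy, queue, relay, root, worker
Level 3: agent, gate, hub, ingest, leaf, router, shard, sink
sink first appears at level 3.

3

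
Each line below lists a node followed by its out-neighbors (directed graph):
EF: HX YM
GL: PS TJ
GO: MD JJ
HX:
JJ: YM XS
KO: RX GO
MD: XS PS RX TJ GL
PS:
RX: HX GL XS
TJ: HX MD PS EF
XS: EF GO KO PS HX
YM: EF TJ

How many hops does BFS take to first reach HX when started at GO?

Level 0: GO
Level 1: JJ, MD
Level 2: GL, PS, RX, TJ, XS, YM
Level 3: EF, HX, KO
HX first appears at level 3.

3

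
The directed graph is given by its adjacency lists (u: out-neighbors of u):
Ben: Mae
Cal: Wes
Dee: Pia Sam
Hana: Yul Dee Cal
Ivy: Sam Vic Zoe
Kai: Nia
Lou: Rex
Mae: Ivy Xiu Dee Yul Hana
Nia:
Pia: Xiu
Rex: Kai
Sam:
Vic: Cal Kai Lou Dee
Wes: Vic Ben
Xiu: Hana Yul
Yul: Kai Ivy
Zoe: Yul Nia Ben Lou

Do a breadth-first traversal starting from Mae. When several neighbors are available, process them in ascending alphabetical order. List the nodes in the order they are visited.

Visit Mae; enqueue Dee, Hana, Ivy, Xiu, Yul → queue [Dee, Hana, Ivy, Xiu, Yul]
Visit Dee; enqueue Pia, Sam → queue [Hana, Ivy, Xiu, Yul, Pia, Sam]
Visit Hana; enqueue Cal → queue [Ivy, Xiu, Yul, Pia, Sam, Cal]
Visit Ivy; enqueue Vic, Zoe → queue [Xiu, Yul, Pia, Sam, Cal, Vic, Zoe]
Visit Xiu → queue [Yul, Pia, Sam, Cal, Vic, Zoe]
Visit Yul; enqueue Kai → queue [Pia, Sam, Cal, Vic, Zoe, Kai]
Visit Pia → queue [Sam, Cal, Vic, Zoe, Kai]
Visit Sam → queue [Cal, Vic, Zoe, Kai]
Visit Cal; enqueue Wes → queue [Vic, Zoe, Kai, Wes]
Visit Vic; enqueue Lou → queue [Zoe, Kai, Wes, Lou]
Visit Zoe; enqueue Ben, Nia → queue [Kai, Wes, Lou, Ben, Nia]
Visit Kai → queue [Wes, Lou, Ben, Nia]
Visit Wes → queue [Lou, Ben, Nia]
Visit Lou; enqueue Rex → queue [Ben, Nia, Rex]
Visit Ben → queue [Nia, Rex]
Visit Nia → queue [Rex]
Visit Rex → queue []

Mae, Dee, Hana, Ivy, Xiu, Yul, Pia, Sam, Cal, Vic, Zoe, Kai, Wes, Lou, Ben, Nia, Rex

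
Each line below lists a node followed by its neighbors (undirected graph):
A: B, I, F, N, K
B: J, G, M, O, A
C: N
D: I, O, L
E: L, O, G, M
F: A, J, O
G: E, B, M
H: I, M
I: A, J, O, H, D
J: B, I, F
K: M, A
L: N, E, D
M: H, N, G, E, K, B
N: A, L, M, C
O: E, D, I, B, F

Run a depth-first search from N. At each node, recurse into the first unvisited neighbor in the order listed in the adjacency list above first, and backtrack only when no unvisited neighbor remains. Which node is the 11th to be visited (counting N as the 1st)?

Visit N
N → A
A → B
B → J
J → I
I → O
O → E
E → L
L → D
E → G
G → M
M → H
M → K
O → F
N → C

Visit order: N, A, B, J, I, O, E, L, D, G, M, H, K, F, C

M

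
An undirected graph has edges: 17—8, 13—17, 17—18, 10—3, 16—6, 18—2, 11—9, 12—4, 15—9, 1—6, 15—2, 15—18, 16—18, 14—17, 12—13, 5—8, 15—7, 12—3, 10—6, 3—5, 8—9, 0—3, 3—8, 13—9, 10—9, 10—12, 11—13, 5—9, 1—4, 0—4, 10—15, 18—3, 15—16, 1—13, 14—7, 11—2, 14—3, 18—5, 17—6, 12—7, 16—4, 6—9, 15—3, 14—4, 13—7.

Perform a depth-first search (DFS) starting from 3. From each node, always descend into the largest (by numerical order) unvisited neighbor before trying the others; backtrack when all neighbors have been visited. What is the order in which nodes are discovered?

Visit 3
3 → 18
18 → 17
17 → 14
14 → 7
7 → 15
15 → 16
16 → 6
6 → 10
10 → 12
12 → 13
13 → 11
11 → 9
9 → 8
8 → 5
11 → 2
13 → 1
1 → 4
4 → 0

3, 18, 17, 14, 7, 15, 16, 6, 10, 12, 13, 11, 9, 8, 5, 2, 1, 4, 0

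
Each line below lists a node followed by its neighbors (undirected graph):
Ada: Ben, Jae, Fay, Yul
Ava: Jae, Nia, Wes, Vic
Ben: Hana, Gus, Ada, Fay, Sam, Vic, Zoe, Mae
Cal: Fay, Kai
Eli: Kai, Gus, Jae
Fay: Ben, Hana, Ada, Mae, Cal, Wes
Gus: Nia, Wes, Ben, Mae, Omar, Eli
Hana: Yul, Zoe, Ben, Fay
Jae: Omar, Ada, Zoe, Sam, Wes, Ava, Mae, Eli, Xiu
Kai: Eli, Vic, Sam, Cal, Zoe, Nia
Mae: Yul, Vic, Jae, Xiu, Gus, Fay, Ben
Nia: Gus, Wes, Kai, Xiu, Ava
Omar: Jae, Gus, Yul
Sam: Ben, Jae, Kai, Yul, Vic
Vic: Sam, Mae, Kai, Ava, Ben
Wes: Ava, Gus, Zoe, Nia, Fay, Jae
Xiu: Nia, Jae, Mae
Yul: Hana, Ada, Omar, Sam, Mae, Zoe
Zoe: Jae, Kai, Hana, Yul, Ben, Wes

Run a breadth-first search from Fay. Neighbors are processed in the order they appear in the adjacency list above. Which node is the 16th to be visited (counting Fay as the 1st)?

Visit Fay; enqueue Ben, Hana, Ada, Mae, Cal, Wes → queue [Ben, Hana, Ada, Mae, Cal, Wes]
Visit Ben; enqueue Gus, Sam, Vic, Zoe → queue [Hana, Ada, Mae, Cal, Wes, Gus, Sam, Vic, Zoe]
Visit Hana; enqueue Yul → queue [Ada, Mae, Cal, Wes, Gus, Sam, Vic, Zoe, Yul]
Visit Ada; enqueue Jae → queue [Mae, Cal, Wes, Gus, Sam, Vic, Zoe, Yul, Jae]
Visit Mae; enqueue Xiu → queue [Cal, Wes, Gus, Sam, Vic, Zoe, Yul, Jae, Xiu]
Visit Cal; enqueue Kai → queue [Wes, Gus, Sam, Vic, Zoe, Yul, Jae, Xiu, Kai]
Visit Wes; enqueue Ava, Nia → queue [Gus, Sam, Vic, Zoe, Yul, Jae, Xiu, Kai, Ava, Nia]
Visit Gus; enqueue Omar, Eli → queue [Sam, Vic, Zoe, Yul, Jae, Xiu, Kai, Ava, Nia, Omar, Eli]
Visit Sam → queue [Vic, Zoe, Yul, Jae, Xiu, Kai, Ava, Nia, Omar, Eli]
Visit Vic → queue [Zoe, Yul, Jae, Xiu, Kai, Ava, Nia, Omar, Eli]
Visit Zoe → queue [Yul, Jae, Xiu, Kai, Ava, Nia, Omar, Eli]
Visit Yul → queue [Jae, Xiu, Kai, Ava, Nia, Omar, Eli]
Visit Jae → queue [Xiu, Kai, Ava, Nia, Omar, Eli]
Visit Xiu → queue [Kai, Ava, Nia, Omar, Eli]
Visit Kai → queue [Ava, Nia, Omar, Eli]
Visit Ava → queue [Nia, Omar, Eli]
Visit Nia → queue [Omar, Eli]
Visit Omar → queue [Eli]
Visit Eli → queue []

Visit order: Fay, Ben, Hana, Ada, Mae, Cal, Wes, Gus, Sam, Vic, Zoe, Yul, Jae, Xiu, Kai, Ava, Nia, Omar, Eli

Ava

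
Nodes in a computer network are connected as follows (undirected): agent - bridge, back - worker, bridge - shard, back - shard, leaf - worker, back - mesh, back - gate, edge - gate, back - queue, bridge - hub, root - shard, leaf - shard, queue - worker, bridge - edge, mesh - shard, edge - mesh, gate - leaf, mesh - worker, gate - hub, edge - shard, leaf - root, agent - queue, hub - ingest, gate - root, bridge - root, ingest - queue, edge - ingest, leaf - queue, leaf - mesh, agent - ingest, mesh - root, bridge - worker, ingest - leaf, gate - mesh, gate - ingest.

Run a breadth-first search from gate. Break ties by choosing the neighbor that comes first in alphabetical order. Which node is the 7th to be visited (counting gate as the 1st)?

mesh

Visit gate; enqueue back, edge, hub, ingest, leaf, mesh, root → queue [back, edge, hub, ingest, leaf, mesh, root]
Visit back; enqueue queue, shard, worker → queue [edge, hub, ingest, leaf, mesh, root, queue, shard, worker]
Visit edge; enqueue bridge → queue [hub, ingest, leaf, mesh, root, queue, shard, worker, bridge]
Visit hub → queue [ingest, leaf, mesh, root, queue, shard, worker, bridge]
Visit ingest; enqueue agent → queue [leaf, mesh, root, queue, shard, worker, bridge, agent]
Visit leaf → queue [mesh, root, queue, shard, worker, bridge, agent]
Visit mesh → queue [root, queue, shard, worker, bridge, agent]
Visit root → queue [queue, shard, worker, bridge, agent]
Visit queue → queue [shard, worker, bridge, agent]
Visit shard → queue [worker, bridge, agent]
Visit worker → queue [bridge, agent]
Visit bridge → queue [agent]
Visit agent → queue []

Visit order: gate, back, edge, hub, ingest, leaf, mesh, root, queue, shard, worker, bridge, agent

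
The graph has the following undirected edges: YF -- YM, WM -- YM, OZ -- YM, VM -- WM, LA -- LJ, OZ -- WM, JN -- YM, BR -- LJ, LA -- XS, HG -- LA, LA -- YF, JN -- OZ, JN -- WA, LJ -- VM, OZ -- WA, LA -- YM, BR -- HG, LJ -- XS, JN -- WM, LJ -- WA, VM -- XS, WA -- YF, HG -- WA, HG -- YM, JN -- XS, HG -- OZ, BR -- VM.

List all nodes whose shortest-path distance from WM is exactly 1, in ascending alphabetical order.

JN, OZ, VM, YM

Level 0: WM
Level 1: JN, OZ, VM, YM
Level 2: BR, HG, LA, LJ, WA, XS, YF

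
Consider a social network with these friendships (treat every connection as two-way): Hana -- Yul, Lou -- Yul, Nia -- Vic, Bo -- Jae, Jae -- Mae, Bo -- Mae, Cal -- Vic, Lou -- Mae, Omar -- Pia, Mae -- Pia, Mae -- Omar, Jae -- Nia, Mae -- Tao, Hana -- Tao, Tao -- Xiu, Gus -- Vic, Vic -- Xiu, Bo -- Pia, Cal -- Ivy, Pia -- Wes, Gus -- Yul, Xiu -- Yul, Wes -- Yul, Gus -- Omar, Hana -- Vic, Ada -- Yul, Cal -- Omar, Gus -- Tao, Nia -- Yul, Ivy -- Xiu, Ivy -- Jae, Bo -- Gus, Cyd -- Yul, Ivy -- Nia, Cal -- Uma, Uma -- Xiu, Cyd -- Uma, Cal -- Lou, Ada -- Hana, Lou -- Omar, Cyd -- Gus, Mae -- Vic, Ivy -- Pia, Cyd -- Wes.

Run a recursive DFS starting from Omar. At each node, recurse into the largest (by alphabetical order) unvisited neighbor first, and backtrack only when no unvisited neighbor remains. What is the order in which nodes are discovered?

Omar, Pia, Wes, Yul, Xiu, Vic, Nia, Jae, Mae, Tao, Hana, Ada, Gus, Cyd, Uma, Cal, Lou, Ivy, Bo

Visit Omar
Omar → Pia
Pia → Wes
Wes → Yul
Yul → Xiu
Xiu → Vic
Vic → Nia
Nia → Jae
Jae → Mae
Mae → Tao
Tao → Hana
Hana → Ada
Tao → Gus
Gus → Cyd
Cyd → Uma
Uma → Cal
Cal → Lou
Cal → Ivy
Gus → Bo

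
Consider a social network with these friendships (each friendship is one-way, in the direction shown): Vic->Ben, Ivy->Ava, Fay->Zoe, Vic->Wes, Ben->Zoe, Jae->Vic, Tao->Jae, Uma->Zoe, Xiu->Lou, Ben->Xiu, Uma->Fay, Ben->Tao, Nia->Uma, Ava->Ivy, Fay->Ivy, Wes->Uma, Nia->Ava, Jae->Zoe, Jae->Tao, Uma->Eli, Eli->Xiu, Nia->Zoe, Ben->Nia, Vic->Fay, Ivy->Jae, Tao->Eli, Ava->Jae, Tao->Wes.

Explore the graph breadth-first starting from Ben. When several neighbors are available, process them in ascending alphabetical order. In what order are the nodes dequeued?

Visit Ben; enqueue Nia, Tao, Xiu, Zoe → queue [Nia, Tao, Xiu, Zoe]
Visit Nia; enqueue Ava, Uma → queue [Tao, Xiu, Zoe, Ava, Uma]
Visit Tao; enqueue Eli, Jae, Wes → queue [Xiu, Zoe, Ava, Uma, Eli, Jae, Wes]
Visit Xiu; enqueue Lou → queue [Zoe, Ava, Uma, Eli, Jae, Wes, Lou]
Visit Zoe → queue [Ava, Uma, Eli, Jae, Wes, Lou]
Visit Ava; enqueue Ivy → queue [Uma, Eli, Jae, Wes, Lou, Ivy]
Visit Uma; enqueue Fay → queue [Eli, Jae, Wes, Lou, Ivy, Fay]
Visit Eli → queue [Jae, Wes, Lou, Ivy, Fay]
Visit Jae; enqueue Vic → queue [Wes, Lou, Ivy, Fay, Vic]
Visit Wes → queue [Lou, Ivy, Fay, Vic]
Visit Lou → queue [Ivy, Fay, Vic]
Visit Ivy → queue [Fay, Vic]
Visit Fay → queue [Vic]
Visit Vic → queue []

Ben, Nia, Tao, Xiu, Zoe, Ava, Uma, Eli, Jae, Wes, Lou, Ivy, Fay, Vic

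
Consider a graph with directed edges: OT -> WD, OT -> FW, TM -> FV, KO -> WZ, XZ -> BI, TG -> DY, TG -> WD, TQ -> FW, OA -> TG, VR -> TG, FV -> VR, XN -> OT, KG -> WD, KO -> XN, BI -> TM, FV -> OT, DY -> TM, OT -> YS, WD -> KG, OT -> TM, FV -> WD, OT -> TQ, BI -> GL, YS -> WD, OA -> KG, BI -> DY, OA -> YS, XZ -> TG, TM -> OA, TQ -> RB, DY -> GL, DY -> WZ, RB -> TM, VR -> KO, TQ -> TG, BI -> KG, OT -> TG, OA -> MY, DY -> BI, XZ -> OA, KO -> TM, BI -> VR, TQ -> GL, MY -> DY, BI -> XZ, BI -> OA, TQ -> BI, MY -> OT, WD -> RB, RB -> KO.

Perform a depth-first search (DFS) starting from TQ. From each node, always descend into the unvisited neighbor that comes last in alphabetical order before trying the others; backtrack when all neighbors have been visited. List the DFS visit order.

Visit TQ
TQ → TG
TG → WD
WD → RB
RB → TM
TM → OA
OA → YS
OA → MY
MY → OT
OT → FW
MY → DY
DY → WZ
DY → GL
DY → BI
BI → XZ
BI → VR
VR → KO
KO → XN
BI → KG
TM → FV

TQ → TG → WD → RB → TM → OA → YS → MY → OT → FW → DY → WZ → GL → BI → XZ → VR → KO → XN → KG → FV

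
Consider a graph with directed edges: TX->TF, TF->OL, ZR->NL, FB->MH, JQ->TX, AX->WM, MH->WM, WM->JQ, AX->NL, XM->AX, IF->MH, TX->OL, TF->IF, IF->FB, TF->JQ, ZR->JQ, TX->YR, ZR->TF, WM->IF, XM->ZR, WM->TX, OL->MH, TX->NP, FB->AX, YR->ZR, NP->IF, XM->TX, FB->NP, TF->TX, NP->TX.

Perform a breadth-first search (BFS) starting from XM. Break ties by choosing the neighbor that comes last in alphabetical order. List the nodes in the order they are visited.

XM, ZR, TX, AX, TF, NL, JQ, YR, OL, NP, WM, IF, MH, FB

Visit XM; enqueue ZR, TX, AX → queue [ZR, TX, AX]
Visit ZR; enqueue TF, NL, JQ → queue [TX, AX, TF, NL, JQ]
Visit TX; enqueue YR, OL, NP → queue [AX, TF, NL, JQ, YR, OL, NP]
Visit AX; enqueue WM → queue [TF, NL, JQ, YR, OL, NP, WM]
Visit TF; enqueue IF → queue [NL, JQ, YR, OL, NP, WM, IF]
Visit NL → queue [JQ, YR, OL, NP, WM, IF]
Visit JQ → queue [YR, OL, NP, WM, IF]
Visit YR → queue [OL, NP, WM, IF]
Visit OL; enqueue MH → queue [NP, WM, IF, MH]
Visit NP → queue [WM, IF, MH]
Visit WM → queue [IF, MH]
Visit IF; enqueue FB → queue [MH, FB]
Visit MH → queue [FB]
Visit FB → queue []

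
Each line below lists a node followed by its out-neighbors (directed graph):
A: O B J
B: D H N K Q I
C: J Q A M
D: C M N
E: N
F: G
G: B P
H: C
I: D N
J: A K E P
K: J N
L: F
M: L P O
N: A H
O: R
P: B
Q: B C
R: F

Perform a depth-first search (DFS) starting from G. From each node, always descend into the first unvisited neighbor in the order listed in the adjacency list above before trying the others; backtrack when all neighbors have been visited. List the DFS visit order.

G, B, D, C, J, A, O, R, F, K, N, H, E, P, Q, M, L, I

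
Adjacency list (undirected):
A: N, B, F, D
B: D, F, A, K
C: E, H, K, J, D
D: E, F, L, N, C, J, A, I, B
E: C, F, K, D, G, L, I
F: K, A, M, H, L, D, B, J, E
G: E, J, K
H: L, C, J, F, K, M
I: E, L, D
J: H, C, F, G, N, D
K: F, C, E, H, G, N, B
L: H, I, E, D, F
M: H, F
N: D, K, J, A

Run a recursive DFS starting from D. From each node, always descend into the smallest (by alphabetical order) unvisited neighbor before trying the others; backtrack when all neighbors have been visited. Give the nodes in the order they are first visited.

D A B F E C H J G K N L I M

Visit D
D → A
A → B
B → F
F → E
E → C
C → H
H → J
J → G
G → K
K → N
H → L
L → I
H → M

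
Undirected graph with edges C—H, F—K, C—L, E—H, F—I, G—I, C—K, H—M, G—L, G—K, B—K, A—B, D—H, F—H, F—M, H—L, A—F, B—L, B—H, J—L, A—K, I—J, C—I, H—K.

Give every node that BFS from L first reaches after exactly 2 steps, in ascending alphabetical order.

A, D, E, F, I, K, M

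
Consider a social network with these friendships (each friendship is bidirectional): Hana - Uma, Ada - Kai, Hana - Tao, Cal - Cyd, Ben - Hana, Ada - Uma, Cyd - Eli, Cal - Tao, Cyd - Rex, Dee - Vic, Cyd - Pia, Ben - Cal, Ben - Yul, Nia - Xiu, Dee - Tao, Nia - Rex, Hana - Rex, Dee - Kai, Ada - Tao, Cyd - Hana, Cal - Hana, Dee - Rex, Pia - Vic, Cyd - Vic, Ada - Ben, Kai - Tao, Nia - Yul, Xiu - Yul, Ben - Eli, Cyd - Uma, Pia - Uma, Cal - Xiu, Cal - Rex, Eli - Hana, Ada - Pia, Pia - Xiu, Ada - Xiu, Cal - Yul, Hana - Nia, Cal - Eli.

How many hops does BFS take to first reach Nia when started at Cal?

Level 0: Cal
Level 1: Ben, Cyd, Eli, Hana, Rex, Tao, Xiu, Yul
Level 2: Ada, Dee, Kai, Nia, Pia, Uma, Vic
Nia first appears at level 2.

2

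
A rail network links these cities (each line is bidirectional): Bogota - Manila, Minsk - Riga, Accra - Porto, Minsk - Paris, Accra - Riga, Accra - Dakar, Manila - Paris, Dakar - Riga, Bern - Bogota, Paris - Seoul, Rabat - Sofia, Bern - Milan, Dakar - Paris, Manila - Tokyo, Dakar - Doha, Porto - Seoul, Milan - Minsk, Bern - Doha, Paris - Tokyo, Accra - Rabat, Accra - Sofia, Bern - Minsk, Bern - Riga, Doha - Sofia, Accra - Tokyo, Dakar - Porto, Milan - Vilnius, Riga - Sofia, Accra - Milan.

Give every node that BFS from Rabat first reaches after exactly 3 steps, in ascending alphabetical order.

Level 0: Rabat
Level 1: Accra, Sofia
Level 2: Dakar, Doha, Milan, Porto, Riga, Tokyo
Level 3: Bern, Manila, Minsk, Paris, Seoul, Vilnius
Level 4: Bogota

Bern, Manila, Minsk, Paris, Seoul, Vilnius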